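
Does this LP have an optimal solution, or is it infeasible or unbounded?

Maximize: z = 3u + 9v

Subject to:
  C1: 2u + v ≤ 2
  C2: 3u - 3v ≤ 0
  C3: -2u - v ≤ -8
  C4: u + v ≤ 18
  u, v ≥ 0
C1 requires 2u + v ≤ 2, while C3 (-2u - v ≤ -8) is equivalent to 2u + v ≥ 8. Together they would need 8 ≤ 2u + v ≤ 2, which is impossible since 8 > 2. No point satisfies all constraints.

The feasible region is empty; the LP is infeasible.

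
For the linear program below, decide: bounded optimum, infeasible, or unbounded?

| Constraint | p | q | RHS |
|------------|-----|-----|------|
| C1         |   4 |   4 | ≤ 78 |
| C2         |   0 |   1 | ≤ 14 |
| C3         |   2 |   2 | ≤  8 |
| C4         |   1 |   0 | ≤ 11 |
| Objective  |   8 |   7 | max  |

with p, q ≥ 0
The point (4, 0) satisfies every constraint, so the LP is feasible; the constraints give p ≤ 11 and q ≤ 14, which with p, q ≥ 0 keep the feasible region inside a bounded box. A feasible, bounded LP attains a finite optimum at a vertex.

Evaluating z = 8p + 7q at each vertex:
  (0, 0): z = 0
  (4, 0): z = 32
  (0, 4): z = 28

The LP has an optimal solution: (4, 0) with z = 32.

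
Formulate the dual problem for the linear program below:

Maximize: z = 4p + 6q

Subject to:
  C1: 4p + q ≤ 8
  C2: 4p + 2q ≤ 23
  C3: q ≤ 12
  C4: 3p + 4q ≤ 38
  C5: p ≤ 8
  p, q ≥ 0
Minimize: z = 8y1 + 23y2 + 12y3 + 38y4 + 8y5

Subject to:
  C1: -4y1 - 4y2 - 3y4 - y5 ≤ -4
  C2: -y1 - 2y2 - y3 - 4y4 ≤ -6
  y1, y2, y3, y4, y5 ≥ 0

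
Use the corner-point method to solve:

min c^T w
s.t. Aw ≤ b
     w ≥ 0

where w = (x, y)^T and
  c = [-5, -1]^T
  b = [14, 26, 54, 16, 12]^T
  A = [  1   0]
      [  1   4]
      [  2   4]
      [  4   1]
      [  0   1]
Each vertex is the intersection of two constraint boundaries that also satisfies all remaining constraints:
  x = 0 and y = 0 → (0, 0)
  4x + y = 16 and y = 0 → (4, 0)
  x + 4y = 26 and 4x + y = 16 → (2.533, 5.867)
  x + 4y = 26 and x = 0 → (0, 6.5)

Evaluating z = -5x - y at each vertex:
  (0, 0): z = 0
  (4, 0): z = -20
  (2.533, 5.867): z = -18.53
  (0, 6.5): z = -6.5

The minimum is at (4, 0) with z = -20.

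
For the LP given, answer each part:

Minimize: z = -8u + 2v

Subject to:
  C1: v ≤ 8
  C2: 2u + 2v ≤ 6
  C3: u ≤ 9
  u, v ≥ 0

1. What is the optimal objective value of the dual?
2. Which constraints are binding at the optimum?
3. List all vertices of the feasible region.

1. -24 (by strong duality, equal to the primal optimum)
2. C2, v ≥ 0
3. (0, 0), (3, 0), (0, 3)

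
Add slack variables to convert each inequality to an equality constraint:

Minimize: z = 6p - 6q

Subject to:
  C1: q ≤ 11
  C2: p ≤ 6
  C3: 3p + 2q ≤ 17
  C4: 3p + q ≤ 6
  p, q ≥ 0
min z = 6p - 6q

s.t.
  q + s1 = 11
  p + s2 = 6
  3p + 2q + s3 = 17
  3p + q + s4 = 6
  p, q, s1, s2, s3, s4 ≥ 0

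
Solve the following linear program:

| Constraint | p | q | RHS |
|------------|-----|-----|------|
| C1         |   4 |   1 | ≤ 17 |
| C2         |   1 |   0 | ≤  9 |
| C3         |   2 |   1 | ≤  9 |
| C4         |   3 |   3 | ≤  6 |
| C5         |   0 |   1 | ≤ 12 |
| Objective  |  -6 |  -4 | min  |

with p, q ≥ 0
p = 2, q = 0, z = -12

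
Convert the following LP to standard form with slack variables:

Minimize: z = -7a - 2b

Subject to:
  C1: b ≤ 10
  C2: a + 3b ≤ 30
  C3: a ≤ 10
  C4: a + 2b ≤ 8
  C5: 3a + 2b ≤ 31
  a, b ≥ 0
min z = -7a - 2b

s.t.
  b + s1 = 10
  a + 3b + s2 = 30
  a + s3 = 10
  a + 2b + s4 = 8
  3a + 2b + s5 = 31
  a, b, s1, s2, s3, s4, s5 ≥ 0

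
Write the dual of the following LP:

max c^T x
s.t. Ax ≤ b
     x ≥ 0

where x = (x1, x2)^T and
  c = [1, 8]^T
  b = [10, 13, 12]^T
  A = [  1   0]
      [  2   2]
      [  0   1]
Minimize: z = 10y1 + 13y2 + 12y3

Subject to:
  C1: -y1 - 2y2 ≤ -1
  C2: -2y2 - y3 ≤ -8
  y1, y2, y3 ≥ 0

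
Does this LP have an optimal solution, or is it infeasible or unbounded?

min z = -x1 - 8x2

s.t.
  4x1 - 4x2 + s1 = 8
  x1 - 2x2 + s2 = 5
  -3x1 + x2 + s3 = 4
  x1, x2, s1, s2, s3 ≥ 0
Feasible point: (0, 0) satisfies every constraint, so the LP is feasible.
Direction d = (1, 1): for each constraint row a, a·d ≤ 0 —
  (4)(1) + (-4)(1) = 0 ≤ 0
  (1)(1) + (-2)(1) = -1 ≤ 0
  (-3)(1) + (1)(1) = -2 ≤ 0
and d ≥ 0, so (0, 0) + t·d stays feasible for every t ≥ 0. Along this ray z = -x1 - 8x2 changes by -9 per unit t, so z → −∞.

The LP is unbounded; z can be made arbitrarily small.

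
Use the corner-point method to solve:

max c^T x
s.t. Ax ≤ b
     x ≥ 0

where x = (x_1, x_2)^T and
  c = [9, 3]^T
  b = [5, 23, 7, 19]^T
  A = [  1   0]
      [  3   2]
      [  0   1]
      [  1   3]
x_1 = 5, x_2 = 4, z = 57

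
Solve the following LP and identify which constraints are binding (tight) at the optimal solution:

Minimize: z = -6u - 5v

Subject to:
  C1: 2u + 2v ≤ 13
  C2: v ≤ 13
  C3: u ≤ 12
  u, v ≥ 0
Optimal: u = 6.5, v = 0
Slack at optimum:
  C1: slack = 0 (binding)
  C2: slack = 13
  C3: slack = 5.5
  u ≥ 0: u = 6.5
  v ≥ 0: v = 0 (binding)
Binding constraints: C1, v ≥ 0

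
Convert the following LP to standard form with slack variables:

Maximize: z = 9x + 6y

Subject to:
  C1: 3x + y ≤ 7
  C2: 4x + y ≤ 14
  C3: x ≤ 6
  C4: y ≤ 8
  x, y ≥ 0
max z = 9x + 6y

s.t.
  3x + y + s1 = 7
  4x + y + s2 = 14
  x + s3 = 6
  y + s4 = 8
  x, y, s1, s2, s3, s4 ≥ 0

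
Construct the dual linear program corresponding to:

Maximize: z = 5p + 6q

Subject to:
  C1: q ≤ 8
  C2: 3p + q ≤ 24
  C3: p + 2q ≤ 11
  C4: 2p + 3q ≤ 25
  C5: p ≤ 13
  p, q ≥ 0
Minimize: z = 8y1 + 24y2 + 11y3 + 25y4 + 13y5

Subject to:
  C1: -3y2 - y3 - 2y4 - y5 ≤ -5
  C2: -y1 - y2 - 2y3 - 3y4 ≤ -6
  y1, y2, y3, y4, y5 ≥ 0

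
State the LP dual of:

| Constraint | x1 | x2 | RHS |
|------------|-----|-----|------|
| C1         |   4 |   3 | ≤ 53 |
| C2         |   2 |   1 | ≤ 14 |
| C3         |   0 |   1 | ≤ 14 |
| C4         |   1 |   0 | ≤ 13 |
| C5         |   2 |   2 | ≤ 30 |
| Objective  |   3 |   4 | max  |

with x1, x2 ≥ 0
Minimize: z = 53y1 + 14y2 + 14y3 + 13y4 + 30y5

Subject to:
  C1: -4y1 - 2y2 - y4 - 2y5 ≤ -3
  C2: -3y1 - y2 - y3 - 2y5 ≤ -4
  y1, y2, y3, y4, y5 ≥ 0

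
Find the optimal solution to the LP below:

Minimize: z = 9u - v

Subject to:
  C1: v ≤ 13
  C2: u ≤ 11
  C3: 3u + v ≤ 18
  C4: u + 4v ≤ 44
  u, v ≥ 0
Each vertex is the intersection of two constraint boundaries that also satisfies all remaining constraints:
  u = 0 and v = 0 → (0, 0)
  3u + v = 18 and v = 0 → (6, 0)
  3u + v = 18 and u + 4v = 44 → (2.545, 10.36)
  u + 4v = 44 and u = 0 → (0, 11)

Evaluating z = 9u - v at each vertex:
  (0, 0): z = 0
  (6, 0): z = 54
  (2.545, 10.36): z = 12.55
  (0, 11): z = -11

The minimum is at (0, 11) with z = -11.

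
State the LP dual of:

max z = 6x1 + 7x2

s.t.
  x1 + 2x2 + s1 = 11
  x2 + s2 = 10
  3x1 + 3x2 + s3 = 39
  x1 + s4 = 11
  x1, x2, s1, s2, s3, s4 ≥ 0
Minimize: z = 11y1 + 10y2 + 39y3 + 11y4

Subject to:
  C1: -y1 - 3y3 - y4 ≤ -6
  C2: -2y1 - y2 - 3y3 ≤ -7
  y1, y2, y3, y4 ≥ 0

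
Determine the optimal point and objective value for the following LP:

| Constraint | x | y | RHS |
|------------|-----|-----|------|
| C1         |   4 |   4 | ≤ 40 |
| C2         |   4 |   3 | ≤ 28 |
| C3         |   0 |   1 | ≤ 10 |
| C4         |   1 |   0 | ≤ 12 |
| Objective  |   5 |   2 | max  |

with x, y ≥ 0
Each vertex is the intersection of two constraint boundaries that also satisfies all remaining constraints:
  x = 0 and y = 0 → (0, 0)
  4x + 3y = 28 and y = 0 → (7, 0)
  4x + 3y = 28 and x = 0 → (0, 9.333)

Evaluating z = 5x + 2y at each vertex:
  (0, 0): z = 0
  (7, 0): z = 35
  (0, 9.333): z = 18.67

The maximum is at (7, 0) with z = 35.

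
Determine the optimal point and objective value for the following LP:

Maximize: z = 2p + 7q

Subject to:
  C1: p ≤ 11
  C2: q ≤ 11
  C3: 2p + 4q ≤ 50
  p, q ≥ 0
Each vertex is the intersection of two constraint boundaries that also satisfies all remaining constraints:
  p = 0 and q = 0 → (0, 0)
  p = 11 and q = 0 → (11, 0)
  p = 11 and 2p + 4q = 50 → (11, 7)
  q = 11 and 2p + 4q = 50 → (3, 11)
  q = 11 and p = 0 → (0, 11)

Evaluating z = 2p + 7q at each vertex:
  (0, 0): z = 0
  (11, 0): z = 22
  (11, 7): z = 71
  (3, 11): z = 83
  (0, 11): z = 77

The maximum is at (3, 11) with z = 83.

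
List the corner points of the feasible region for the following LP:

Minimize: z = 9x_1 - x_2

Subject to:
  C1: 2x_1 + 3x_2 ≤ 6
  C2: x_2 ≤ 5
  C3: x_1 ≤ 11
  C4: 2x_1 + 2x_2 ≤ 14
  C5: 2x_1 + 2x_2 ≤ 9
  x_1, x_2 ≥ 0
Each vertex is the intersection of two constraint boundaries that also satisfies all remaining constraints:
  x_1 = 0 and x_2 = 0 → (0, 0)
  2x_1 + 3x_2 = 6 and x_2 = 0 → (3, 0)
  2x_1 + 3x_2 = 6 and x_1 = 0 → (0, 2)

Vertices: (0, 0), (3, 0), (0, 2)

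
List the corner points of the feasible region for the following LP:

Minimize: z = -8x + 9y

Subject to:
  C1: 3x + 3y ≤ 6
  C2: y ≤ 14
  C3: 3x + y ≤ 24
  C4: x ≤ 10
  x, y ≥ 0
Each vertex is the intersection of two constraint boundaries that also satisfies all remaining constraints:
  x = 0 and y = 0 → (0, 0)
  3x + 3y = 6 and y = 0 → (2, 0)
  3x + 3y = 6 and x = 0 → (0, 2)

Vertices: (0, 0), (2, 0), (0, 2)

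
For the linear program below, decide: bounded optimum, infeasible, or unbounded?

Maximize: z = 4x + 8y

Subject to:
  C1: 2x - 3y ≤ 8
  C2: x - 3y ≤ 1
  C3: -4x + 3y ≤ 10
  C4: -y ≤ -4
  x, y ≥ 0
Feasible point: (1, 4) satisfies every constraint, so the LP is feasible.
Direction d = (1, 1): for each constraint row a, a·d ≤ 0 —
  (2)(1) + (-3)(1) = -1 ≤ 0
  (1)(1) + (-3)(1) = -2 ≤ 0
  (-4)(1) + (3)(1) = -1 ≤ 0
  (0)(1) + (-1)(1) = -1 ≤ 0
and d ≥ 0, so (1, 4) + t·d stays feasible for every t ≥ 0. Along this ray z = 4x + 8y changes by 12 per unit t, so z → +∞.

The LP is unbounded; z can be made arbitrarily large.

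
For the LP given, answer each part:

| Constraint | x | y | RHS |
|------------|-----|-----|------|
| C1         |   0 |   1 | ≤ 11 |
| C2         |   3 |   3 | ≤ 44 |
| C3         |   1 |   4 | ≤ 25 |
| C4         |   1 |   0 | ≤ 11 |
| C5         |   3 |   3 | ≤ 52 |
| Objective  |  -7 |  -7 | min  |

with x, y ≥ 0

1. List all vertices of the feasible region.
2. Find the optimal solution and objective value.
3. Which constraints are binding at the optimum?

1. (0, 0), (11, 0), (11, 3.5), (0, 6.25)
2. x = 11, y = 3.5, z = -101.5
3. C3, C4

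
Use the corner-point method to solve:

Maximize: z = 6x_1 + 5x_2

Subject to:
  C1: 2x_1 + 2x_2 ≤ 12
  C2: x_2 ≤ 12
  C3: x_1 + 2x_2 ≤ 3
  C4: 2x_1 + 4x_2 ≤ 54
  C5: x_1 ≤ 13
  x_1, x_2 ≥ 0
x_1 = 3, x_2 = 0, z = 18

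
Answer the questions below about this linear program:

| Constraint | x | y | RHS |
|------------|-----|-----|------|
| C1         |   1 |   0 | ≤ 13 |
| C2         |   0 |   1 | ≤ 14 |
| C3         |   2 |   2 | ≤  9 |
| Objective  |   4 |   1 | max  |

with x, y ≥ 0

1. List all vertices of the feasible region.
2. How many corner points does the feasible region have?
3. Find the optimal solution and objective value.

1. (0, 0), (4.5, 0), (0, 4.5)
2. 3
3. x = 4.5, y = 0, z = 18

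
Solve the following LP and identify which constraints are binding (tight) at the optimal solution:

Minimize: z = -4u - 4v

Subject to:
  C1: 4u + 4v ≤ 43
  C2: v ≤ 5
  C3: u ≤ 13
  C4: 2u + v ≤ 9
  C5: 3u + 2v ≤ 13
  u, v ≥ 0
Optimal: u = 1, v = 5
Slack at optimum:
  C1: slack = 19
  C2: slack = 0 (binding)
  C3: slack = 12
  C4: slack = 2
  C5: slack = 0 (binding)
  u ≥ 0: u = 1
  v ≥ 0: v = 5
Binding constraints: C2, C5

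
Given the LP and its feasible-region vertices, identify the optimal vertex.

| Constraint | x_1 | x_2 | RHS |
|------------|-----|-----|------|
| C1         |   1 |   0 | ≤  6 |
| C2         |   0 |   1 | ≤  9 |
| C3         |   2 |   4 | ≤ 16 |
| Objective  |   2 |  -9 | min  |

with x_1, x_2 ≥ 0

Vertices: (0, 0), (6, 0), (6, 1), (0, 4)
Evaluating z = 2x_1 - 9x_2 at each vertex:
  (0, 0): z = 0
  (6, 0): z = 12
  (6, 1): z = 3
  (0, 4): z = -36

The smallest value is z = -36, attained at (0, 4).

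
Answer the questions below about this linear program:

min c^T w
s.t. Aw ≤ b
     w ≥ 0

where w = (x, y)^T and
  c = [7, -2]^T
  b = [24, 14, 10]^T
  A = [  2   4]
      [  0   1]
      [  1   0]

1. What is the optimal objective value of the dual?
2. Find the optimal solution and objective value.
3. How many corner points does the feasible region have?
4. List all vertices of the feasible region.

1. -12 (by strong duality, equal to the primal optimum)
2. x = 0, y = 6, z = -12
3. 4
4. (0, 0), (10, 0), (10, 1), (0, 6)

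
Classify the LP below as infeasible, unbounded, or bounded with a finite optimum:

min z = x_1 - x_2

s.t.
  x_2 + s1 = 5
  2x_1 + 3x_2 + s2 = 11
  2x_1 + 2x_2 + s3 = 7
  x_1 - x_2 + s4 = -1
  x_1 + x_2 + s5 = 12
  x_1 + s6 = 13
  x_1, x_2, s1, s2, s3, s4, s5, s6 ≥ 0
The point (0, 3.5) satisfies every constraint, so the LP is feasible; the constraints give x_1 ≤ 13 and x_2 ≤ 5, which with x_1, x_2 ≥ 0 keep the feasible region inside a bounded box. A feasible, bounded LP attains a finite optimum at a vertex.

Evaluating z = x_1 - x_2 at each vertex:
  (0, 1): z = -1
  (1.25, 2.25): z = -1
  (0, 3.5): z = -3.5

Feasible with finite optimum z* = -3.5 at (0, 3.5).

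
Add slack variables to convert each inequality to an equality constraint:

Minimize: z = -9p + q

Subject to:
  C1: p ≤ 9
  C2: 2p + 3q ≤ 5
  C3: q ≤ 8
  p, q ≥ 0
min z = -9p + q

s.t.
  p + s1 = 9
  2p + 3q + s2 = 5
  q + s3 = 8
  p, q, s1, s2, s3 ≥ 0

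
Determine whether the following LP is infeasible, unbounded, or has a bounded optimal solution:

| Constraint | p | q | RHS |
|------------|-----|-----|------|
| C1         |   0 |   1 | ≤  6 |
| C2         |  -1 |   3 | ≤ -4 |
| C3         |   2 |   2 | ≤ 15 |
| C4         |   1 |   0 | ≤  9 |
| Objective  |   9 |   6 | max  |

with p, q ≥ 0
The point (7.5, 0) satisfies every constraint, so the LP is feasible; the constraints give p ≤ 9 and q ≤ 6, which with p, q ≥ 0 keep the feasible region inside a bounded box. A feasible, bounded LP attains a finite optimum at a vertex.

Evaluating z = 9p + 6q at each vertex:
  (4, 0): z = 36
  (7.5, 0): z = 67.5
  (6.625, 0.875): z = 64.88

The LP has an optimal solution: (7.5, 0) with z = 67.5.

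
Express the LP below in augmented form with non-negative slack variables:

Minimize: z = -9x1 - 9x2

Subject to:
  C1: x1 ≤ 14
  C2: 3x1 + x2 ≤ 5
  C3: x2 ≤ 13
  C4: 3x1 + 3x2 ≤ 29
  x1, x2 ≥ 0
min z = -9x1 - 9x2

s.t.
  x1 + s1 = 14
  3x1 + x2 + s2 = 5
  x2 + s3 = 13
  3x1 + 3x2 + s4 = 29
  x1, x2, s1, s2, s3, s4 ≥ 0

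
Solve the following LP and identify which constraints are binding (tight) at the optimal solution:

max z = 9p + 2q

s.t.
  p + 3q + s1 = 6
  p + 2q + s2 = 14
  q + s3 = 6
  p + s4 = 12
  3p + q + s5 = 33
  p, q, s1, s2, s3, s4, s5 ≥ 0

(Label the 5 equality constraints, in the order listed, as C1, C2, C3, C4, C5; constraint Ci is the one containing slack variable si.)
Optimal: p = 6, q = 0
Slack at optimum:
  C1: slack = 0 (binding)
  C2: slack = 8
  C3: slack = 6
  C4: slack = 6
  C5: slack = 15
  p ≥ 0: p = 6
  q ≥ 0: q = 0 (binding)
Binding constraints: C1, q ≥ 0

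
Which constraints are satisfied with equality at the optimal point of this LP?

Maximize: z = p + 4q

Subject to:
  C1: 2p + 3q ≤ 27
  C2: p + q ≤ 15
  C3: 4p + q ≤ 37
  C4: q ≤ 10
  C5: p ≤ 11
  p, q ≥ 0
Optimal: p = 0, q = 9
Slack at optimum:
  C1: slack = 0 (binding)
  C2: slack = 6
  C3: slack = 28
  C4: slack = 1
  C5: slack = 11
  p ≥ 0: p = 0 (binding)
  q ≥ 0: q = 9
Binding constraints: C1, p ≥ 0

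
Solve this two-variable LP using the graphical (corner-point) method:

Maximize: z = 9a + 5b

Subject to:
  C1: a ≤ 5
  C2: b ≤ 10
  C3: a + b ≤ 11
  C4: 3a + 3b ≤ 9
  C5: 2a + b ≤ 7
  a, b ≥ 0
Each vertex is the intersection of two constraint boundaries that also satisfies all remaining constraints:
  a = 0 and b = 0 → (0, 0)
  3a + 3b = 9 and b = 0 → (3, 0)
  3a + 3b = 9 and a = 0 → (0, 3)

Evaluating z = 9a + 5b at each vertex:
  (0, 0): z = 0
  (3, 0): z = 27
  (0, 3): z = 15

The maximum is at (3, 0) with z = 27.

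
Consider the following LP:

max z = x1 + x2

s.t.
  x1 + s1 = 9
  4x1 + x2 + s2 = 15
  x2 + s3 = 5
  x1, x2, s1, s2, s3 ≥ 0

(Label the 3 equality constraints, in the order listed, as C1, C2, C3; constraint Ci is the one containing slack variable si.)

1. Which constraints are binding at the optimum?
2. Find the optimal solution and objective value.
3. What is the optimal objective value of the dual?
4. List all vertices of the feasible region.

1. C2, C3
2. x1 = 2.5, x2 = 5, z = 7.5
3. 7.5 (by strong duality, equal to the primal optimum)
4. (0, 0), (3.75, 0), (2.5, 5), (0, 5)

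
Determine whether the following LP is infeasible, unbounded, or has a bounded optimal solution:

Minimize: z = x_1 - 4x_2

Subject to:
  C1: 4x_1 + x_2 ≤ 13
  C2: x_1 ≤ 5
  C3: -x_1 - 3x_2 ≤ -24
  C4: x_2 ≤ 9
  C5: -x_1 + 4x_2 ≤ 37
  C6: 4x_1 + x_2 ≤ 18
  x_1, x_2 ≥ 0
The point (0, 9) satisfies every constraint, so the LP is feasible; the constraints give x_1 ≤ 5 and x_2 ≤ 9, which with x_1, x_2 ≥ 0 keep the feasible region inside a bounded box. A feasible, bounded LP attains a finite optimum at a vertex.

Evaluating z = x_1 - 4x_2 at each vertex:
  (0, 8): z = -32
  (1.364, 7.545): z = -28.82
  (1, 9): z = -35
  (0, 9): z = -36

Feasible with finite optimum z* = -36 at (0, 9).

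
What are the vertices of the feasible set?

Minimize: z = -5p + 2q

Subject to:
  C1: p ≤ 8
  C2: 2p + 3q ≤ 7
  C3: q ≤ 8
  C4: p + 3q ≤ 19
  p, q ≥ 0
Each vertex is the intersection of two constraint boundaries that also satisfies all remaining constraints:
  p = 0 and q = 0 → (0, 0)
  2p + 3q = 7 and q = 0 → (3.5, 0)
  2p + 3q = 7 and p = 0 → (0, 2.333)

Vertices: (0, 0), (3.5, 0), (0, 2.333)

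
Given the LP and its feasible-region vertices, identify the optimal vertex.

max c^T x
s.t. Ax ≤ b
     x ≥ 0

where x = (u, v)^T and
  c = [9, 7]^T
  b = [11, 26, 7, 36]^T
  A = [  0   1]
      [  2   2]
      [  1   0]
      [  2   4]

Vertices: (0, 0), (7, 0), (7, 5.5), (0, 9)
(7, 5.5) with z = 101.5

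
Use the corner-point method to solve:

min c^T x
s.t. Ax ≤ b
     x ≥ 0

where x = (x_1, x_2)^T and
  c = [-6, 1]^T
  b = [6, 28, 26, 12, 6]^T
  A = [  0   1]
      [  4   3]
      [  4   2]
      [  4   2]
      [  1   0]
Each vertex is the intersection of two constraint boundaries that also satisfies all remaining constraints:
  x_1 = 0 and x_2 = 0 → (0, 0)
  4x_1 + 2x_2 = 12 and x_2 = 0 → (3, 0)
  x_2 = 6 and 4x_1 + 2x_2 = 12 → (0, 6)

Evaluating z = -6x_1 + x_2 at each vertex:
  (0, 0): z = 0
  (3, 0): z = -18
  (0, 6): z = 6

The minimum is at (3, 0) with z = -18.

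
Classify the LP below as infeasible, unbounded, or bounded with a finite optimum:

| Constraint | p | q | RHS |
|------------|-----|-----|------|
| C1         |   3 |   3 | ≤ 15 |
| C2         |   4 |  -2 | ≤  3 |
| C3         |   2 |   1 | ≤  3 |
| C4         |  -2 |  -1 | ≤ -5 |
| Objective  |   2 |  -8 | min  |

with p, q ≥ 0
C3 requires 2p + q ≤ 3, while C4 (-2p - q ≤ -5) is equivalent to 2p + q ≥ 5. Together they would need 5 ≤ 2p + q ≤ 3, which is impossible since 5 > 3. No point satisfies all constraints.

Infeasible: no point satisfies all constraints simultaneously.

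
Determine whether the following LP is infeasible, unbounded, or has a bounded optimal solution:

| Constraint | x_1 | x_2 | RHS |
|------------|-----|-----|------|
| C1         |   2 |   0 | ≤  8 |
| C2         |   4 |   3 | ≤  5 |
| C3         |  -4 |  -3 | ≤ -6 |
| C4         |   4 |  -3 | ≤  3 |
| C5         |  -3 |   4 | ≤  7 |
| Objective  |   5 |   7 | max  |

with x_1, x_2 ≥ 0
C2 requires 4x_1 + 3x_2 ≤ 5, while C3 (-4x_1 - 3x_2 ≤ -6) is equivalent to 4x_1 + 3x_2 ≥ 6. Together they would need 6 ≤ 4x_1 + 3x_2 ≤ 5, which is impossible since 6 > 5. No point satisfies all constraints.

Infeasible: no point satisfies all constraints simultaneously.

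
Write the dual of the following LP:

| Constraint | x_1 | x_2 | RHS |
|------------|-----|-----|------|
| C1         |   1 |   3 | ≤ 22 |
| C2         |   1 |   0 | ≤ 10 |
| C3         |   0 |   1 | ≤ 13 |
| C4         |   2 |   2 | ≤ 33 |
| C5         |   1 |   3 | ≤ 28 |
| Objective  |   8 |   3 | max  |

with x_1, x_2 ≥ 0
Minimize: z = 22y1 + 10y2 + 13y3 + 33y4 + 28y5

Subject to:
  C1: -y1 - y2 - 2y4 - y5 ≤ -8
  C2: -3y1 - y3 - 2y4 - 3y5 ≤ -3
  y1, y2, y3, y4, y5 ≥ 0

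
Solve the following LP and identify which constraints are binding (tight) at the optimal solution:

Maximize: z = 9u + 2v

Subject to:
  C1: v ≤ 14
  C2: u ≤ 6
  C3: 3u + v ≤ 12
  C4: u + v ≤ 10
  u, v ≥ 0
Optimal: u = 4, v = 0
Binding: C3, v ≥ 0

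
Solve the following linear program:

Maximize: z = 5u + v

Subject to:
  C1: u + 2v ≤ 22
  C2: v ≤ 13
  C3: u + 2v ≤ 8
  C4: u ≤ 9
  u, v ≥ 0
u = 8, v = 0, z = 40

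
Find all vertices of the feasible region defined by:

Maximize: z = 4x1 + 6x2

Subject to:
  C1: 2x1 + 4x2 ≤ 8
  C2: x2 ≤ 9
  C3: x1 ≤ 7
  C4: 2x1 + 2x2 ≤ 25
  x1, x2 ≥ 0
Each vertex is the intersection of two constraint boundaries that also satisfies all remaining constraints:
  x1 = 0 and x2 = 0 → (0, 0)
  2x1 + 4x2 = 8 and x2 = 0 → (4, 0)
  2x1 + 4x2 = 8 and x1 = 0 → (0, 2)

Vertices: (0, 0), (4, 0), (0, 2)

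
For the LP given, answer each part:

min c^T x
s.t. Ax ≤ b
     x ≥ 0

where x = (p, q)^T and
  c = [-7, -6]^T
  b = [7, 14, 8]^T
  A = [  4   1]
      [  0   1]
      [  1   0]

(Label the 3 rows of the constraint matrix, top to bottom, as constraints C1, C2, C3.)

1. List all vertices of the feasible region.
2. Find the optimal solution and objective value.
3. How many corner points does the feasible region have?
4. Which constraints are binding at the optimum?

1. (0, 0), (1.75, 0), (0, 7)
2. p = 0, q = 7, z = -42
3. 3
4. C1, p ≥ 0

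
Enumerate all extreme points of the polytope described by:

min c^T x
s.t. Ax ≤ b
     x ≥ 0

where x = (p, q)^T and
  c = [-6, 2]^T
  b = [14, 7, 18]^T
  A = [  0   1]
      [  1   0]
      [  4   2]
Each vertex is the intersection of two constraint boundaries that also satisfies all remaining constraints:
  p = 0 and q = 0 → (0, 0)
  4p + 2q = 18 and q = 0 → (4.5, 0)
  4p + 2q = 18 and p = 0 → (0, 9)

Vertices: (0, 0), (4.5, 0), (0, 9)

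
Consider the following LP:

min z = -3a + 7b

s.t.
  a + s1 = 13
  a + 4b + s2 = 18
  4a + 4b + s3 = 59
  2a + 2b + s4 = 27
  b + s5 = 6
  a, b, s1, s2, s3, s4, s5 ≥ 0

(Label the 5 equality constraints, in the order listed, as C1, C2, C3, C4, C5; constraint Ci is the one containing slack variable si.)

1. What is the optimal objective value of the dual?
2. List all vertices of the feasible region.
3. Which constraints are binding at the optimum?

1. -39 (by strong duality, equal to the primal optimum)
2. (0, 0), (13, 0), (13, 0.5), (12, 1.5), (0, 4.5)
3. C1, b ≥ 0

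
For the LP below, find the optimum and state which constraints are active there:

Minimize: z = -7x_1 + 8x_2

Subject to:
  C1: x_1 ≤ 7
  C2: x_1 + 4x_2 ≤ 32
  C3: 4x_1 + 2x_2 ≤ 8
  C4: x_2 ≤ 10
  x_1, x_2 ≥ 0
Optimal: x_1 = 2, x_2 = 0
Slack at optimum:
  C1: slack = 5
  C2: slack = 30
  C3: slack = 0 (binding)
  C4: slack = 10
  x_1 ≥ 0: x_1 = 2
  x_2 ≥ 0: x_2 = 0 (binding)
Binding constraints: C3, x_2 ≥ 0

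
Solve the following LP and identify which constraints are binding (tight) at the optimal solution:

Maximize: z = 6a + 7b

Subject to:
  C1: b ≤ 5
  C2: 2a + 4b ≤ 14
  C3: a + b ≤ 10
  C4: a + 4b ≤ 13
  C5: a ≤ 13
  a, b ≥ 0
Optimal: a = 7, b = 0
Slack at optimum:
  C1: slack = 5
  C2: slack = 0 (binding)
  C3: slack = 3
  C4: slack = 6
  C5: slack = 6
  a ≥ 0: a = 7
  b ≥ 0: b = 0 (binding)
Binding constraints: C2, b ≥ 0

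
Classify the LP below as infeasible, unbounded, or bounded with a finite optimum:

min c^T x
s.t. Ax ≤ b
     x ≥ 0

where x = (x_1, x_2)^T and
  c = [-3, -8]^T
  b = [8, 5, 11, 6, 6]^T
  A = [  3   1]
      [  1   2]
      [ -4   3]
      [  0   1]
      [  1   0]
The point (0, 2.5) satisfies every constraint, so the LP is feasible; the constraints give x_1 ≤ 6 and x_2 ≤ 6, which with x_1, x_2 ≥ 0 keep the feasible region inside a bounded box. A feasible, bounded LP attains a finite optimum at a vertex.

Evaluating z = -3x_1 - 8x_2 at each vertex:
  (0, 0): z = 0
  (2.667, 0): z = -8
  (2.2, 1.4): z = -17.8
  (0, 2.5): z = -20

The LP has an optimal solution: (0, 2.5) with z = -20.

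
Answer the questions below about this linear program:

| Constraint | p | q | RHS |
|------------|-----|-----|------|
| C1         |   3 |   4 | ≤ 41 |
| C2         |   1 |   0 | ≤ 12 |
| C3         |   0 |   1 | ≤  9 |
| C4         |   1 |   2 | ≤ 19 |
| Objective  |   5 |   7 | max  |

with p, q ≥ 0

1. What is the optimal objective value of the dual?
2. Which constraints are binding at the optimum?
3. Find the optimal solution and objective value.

1. 71 (by strong duality, equal to the primal optimum)
2. C1, C4
3. p = 3, q = 8, z = 71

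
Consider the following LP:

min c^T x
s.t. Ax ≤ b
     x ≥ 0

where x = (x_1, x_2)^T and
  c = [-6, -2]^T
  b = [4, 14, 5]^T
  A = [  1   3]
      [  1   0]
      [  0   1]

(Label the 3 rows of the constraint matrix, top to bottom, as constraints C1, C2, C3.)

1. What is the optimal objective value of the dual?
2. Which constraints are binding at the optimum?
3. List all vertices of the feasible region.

1. -24 (by strong duality, equal to the primal optimum)
2. C1, x_2 ≥ 0
3. (0, 0), (4, 0), (0, 1.333)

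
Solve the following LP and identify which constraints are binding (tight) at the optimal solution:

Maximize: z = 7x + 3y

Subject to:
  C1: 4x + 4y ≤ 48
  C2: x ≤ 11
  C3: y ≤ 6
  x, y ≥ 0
Optimal: x = 11, y = 1
Slack at optimum:
  C1: slack = 0 (binding)
  C2: slack = 0 (binding)
  C3: slack = 5
  x ≥ 0: x = 11
  y ≥ 0: y = 1
Binding constraints: C1, C2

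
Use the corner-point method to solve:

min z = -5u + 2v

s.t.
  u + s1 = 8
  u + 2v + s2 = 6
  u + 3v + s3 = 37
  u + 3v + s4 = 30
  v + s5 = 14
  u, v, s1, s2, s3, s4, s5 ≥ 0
u = 6, v = 0, z = -30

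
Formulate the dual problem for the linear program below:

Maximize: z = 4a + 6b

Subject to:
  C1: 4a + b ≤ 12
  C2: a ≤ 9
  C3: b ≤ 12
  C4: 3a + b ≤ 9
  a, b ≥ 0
Minimize: z = 12y1 + 9y2 + 12y3 + 9y4

Subject to:
  C1: -4y1 - y2 - 3y4 ≤ -4
  C2: -y1 - y3 - y4 ≤ -6
  y1, y2, y3, y4 ≥ 0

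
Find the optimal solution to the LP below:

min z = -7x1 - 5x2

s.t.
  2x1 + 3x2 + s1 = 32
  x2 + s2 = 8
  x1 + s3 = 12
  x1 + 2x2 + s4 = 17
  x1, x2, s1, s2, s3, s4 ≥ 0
x1 = 12, x2 = 2.5, z = -96.5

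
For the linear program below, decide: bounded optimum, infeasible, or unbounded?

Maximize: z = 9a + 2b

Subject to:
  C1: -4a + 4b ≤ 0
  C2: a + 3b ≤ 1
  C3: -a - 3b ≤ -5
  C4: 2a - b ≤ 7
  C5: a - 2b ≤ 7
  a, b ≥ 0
C2 requires a + 3b ≤ 1, while C3 (-a - 3b ≤ -5) is equivalent to a + 3b ≥ 5. Together they would need 5 ≤ a + 3b ≤ 1, which is impossible since 5 > 1. No point satisfies all constraints.

The feasible region is empty; the LP is infeasible.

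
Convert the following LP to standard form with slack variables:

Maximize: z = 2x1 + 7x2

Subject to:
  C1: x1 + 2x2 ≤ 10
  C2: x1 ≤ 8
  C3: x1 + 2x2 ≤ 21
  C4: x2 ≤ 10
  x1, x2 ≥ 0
max z = 2x1 + 7x2

s.t.
  x1 + 2x2 + s1 = 10
  x1 + s2 = 8
  x1 + 2x2 + s3 = 21
  x2 + s4 = 10
  x1, x2, s1, s2, s3, s4 ≥ 0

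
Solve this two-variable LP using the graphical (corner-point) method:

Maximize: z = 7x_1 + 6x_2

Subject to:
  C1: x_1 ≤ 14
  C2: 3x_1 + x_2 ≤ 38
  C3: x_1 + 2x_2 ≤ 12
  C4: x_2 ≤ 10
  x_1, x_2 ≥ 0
Each vertex is the intersection of two constraint boundaries that also satisfies all remaining constraints:
  x_1 = 0 and x_2 = 0 → (0, 0)
  x_1 + 2x_2 = 12 and x_2 = 0 → (12, 0)
  x_1 + 2x_2 = 12 and x_1 = 0 → (0, 6)

Evaluating z = 7x_1 + 6x_2 at each vertex:
  (0, 0): z = 0
  (12, 0): z = 84
  (0, 6): z = 36

The maximum is at (12, 0) with z = 84.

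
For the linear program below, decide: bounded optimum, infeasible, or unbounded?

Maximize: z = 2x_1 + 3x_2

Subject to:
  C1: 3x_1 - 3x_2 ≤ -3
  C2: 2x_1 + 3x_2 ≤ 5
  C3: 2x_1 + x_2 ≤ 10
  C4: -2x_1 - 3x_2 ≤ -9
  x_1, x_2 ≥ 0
C2 requires 2x_1 + 3x_2 ≤ 5, while C4 (-2x_1 - 3x_2 ≤ -9) is equivalent to 2x_1 + 3x_2 ≥ 9. Together they would need 9 ≤ 2x_1 + 3x_2 ≤ 5, which is impossible since 9 > 5. No point satisfies all constraints.

Infeasible — the constraint set is empty.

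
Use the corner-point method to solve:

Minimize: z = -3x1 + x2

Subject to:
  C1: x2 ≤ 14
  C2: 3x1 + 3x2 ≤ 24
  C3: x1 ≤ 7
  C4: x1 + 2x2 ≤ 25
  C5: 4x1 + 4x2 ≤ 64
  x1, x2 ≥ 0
Each vertex is the intersection of two constraint boundaries that also satisfies all remaining constraints:
  x1 = 0 and x2 = 0 → (0, 0)
  x1 = 7 and x2 = 0 → (7, 0)
  3x1 + 3x2 = 24 and x1 = 7 → (7, 1)
  3x1 + 3x2 = 24 and x1 = 0 → (0, 8)

Evaluating z = -3x1 + x2 at each vertex:
  (0, 0): z = 0
  (7, 0): z = -21
  (7, 1): z = -20
  (0, 8): z = 8

The minimum is at (7, 0) with z = -21.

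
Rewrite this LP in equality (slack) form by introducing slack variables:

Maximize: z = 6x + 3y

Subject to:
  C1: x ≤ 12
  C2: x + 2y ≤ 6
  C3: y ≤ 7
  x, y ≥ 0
max z = 6x + 3y

s.t.
  x + s1 = 12
  x + 2y + s2 = 6
  y + s3 = 7
  x, y, s1, s2, s3 ≥ 0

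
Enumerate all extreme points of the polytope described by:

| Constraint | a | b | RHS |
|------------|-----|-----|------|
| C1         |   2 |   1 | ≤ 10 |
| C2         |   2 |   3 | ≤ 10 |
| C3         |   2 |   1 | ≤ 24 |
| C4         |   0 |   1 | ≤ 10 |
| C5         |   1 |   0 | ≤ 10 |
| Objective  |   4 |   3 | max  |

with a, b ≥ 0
Each vertex is the intersection of two constraint boundaries that also satisfies all remaining constraints:
  a = 0 and b = 0 → (0, 0)
  2a + b = 10 and 2a + 3b = 10 → (5, 0)
  2a + 3b = 10 and a = 0 → (0, 3.333)

Vertices: (0, 0), (5, 0), (0, 3.333)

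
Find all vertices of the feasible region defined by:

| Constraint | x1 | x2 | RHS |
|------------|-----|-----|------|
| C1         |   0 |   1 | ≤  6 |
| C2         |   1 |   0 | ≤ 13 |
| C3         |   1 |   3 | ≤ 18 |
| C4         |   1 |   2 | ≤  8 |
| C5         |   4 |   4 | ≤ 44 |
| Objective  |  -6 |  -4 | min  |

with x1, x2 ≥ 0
Each vertex is the intersection of two constraint boundaries that also satisfies all remaining constraints:
  x1 = 0 and x2 = 0 → (0, 0)
  x1 + 2x2 = 8 and x2 = 0 → (8, 0)
  x1 + 2x2 = 8 and x1 = 0 → (0, 4)

Vertices: (0, 0), (8, 0), (0, 4)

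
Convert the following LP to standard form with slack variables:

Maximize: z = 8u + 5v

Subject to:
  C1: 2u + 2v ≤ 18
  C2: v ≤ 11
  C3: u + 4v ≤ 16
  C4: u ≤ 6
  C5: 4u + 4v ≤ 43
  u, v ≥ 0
max z = 8u + 5v

s.t.
  2u + 2v + s1 = 18
  v + s2 = 11
  u + 4v + s3 = 16
  u + s4 = 6
  4u + 4v + s5 = 43
  u, v, s1, s2, s3, s4, s5 ≥ 0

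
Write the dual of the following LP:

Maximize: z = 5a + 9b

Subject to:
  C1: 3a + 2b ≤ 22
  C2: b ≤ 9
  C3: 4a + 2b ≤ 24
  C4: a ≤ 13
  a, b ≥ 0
Minimize: z = 22y1 + 9y2 + 24y3 + 13y4

Subject to:
  C1: -3y1 - 4y3 - y4 ≤ -5
  C2: -2y1 - y2 - 2y3 ≤ -9
  y1, y2, y3, y4 ≥ 0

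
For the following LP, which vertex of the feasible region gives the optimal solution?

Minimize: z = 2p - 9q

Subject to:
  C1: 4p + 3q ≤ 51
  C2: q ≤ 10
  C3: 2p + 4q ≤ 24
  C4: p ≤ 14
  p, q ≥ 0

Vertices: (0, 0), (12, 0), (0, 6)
(0, 6) with z = -54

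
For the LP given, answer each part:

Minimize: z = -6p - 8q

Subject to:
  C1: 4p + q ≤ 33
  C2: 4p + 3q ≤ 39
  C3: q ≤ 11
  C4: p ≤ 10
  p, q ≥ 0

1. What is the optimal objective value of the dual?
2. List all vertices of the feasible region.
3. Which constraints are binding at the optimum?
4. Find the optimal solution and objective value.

1. -97 (by strong duality, equal to the primal optimum)
2. (0, 0), (8.25, 0), (7.5, 3), (1.5, 11), (0, 11)
3. C2, C3
4. p = 1.5, q = 11, z = -97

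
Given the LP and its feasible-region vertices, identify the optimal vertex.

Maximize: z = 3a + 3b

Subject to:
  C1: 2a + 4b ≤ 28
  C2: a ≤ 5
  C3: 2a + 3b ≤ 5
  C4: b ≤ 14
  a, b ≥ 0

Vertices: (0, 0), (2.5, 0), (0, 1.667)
(2.5, 0) with z = 7.5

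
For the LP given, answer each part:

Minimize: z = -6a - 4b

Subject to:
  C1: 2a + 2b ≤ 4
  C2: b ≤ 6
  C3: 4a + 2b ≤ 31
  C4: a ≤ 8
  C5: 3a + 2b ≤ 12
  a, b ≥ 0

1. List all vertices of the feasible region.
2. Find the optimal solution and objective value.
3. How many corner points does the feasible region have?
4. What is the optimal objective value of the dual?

1. (0, 0), (2, 0), (0, 2)
2. a = 2, b = 0, z = -12
3. 3
4. -12 (by strong duality, equal to the primal optimum)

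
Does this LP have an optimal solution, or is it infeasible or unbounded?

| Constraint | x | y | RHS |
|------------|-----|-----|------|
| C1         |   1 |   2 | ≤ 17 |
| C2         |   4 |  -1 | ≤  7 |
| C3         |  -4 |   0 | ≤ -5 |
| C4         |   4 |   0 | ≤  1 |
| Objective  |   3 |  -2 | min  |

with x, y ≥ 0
C4 requires 4x ≤ 1, while C3 (-4x ≤ -5) is equivalent to 4x ≥ 5. Together they would need 5 ≤ 4x ≤ 1, which is impossible since 5 > 1. No point satisfies all constraints.

The feasible region is empty; the LP is infeasible.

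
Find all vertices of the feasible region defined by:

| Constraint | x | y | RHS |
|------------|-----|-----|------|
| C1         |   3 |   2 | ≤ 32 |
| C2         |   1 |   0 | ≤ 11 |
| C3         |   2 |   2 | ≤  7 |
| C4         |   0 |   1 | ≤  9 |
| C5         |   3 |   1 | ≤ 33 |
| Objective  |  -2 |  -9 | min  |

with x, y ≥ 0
Each vertex is the intersection of two constraint boundaries that also satisfies all remaining constraints:
  x = 0 and y = 0 → (0, 0)
  2x + 2y = 7 and y = 0 → (3.5, 0)
  2x + 2y = 7 and x = 0 → (0, 3.5)

Vertices: (0, 0), (3.5, 0), (0, 3.5)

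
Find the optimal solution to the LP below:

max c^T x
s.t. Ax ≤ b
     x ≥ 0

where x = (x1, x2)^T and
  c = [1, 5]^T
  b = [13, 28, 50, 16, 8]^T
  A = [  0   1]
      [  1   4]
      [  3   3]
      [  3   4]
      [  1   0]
Each vertex is the intersection of two constraint boundaries that also satisfies all remaining constraints:
  x1 = 0 and x2 = 0 → (0, 0)
  3x1 + 4x2 = 16 and x2 = 0 → (5.333, 0)
  3x1 + 4x2 = 16 and x1 = 0 → (0, 4)

Evaluating z = x1 + 5x2 at each vertex:
  (0, 0): z = 0
  (5.333, 0): z = 5.333
  (0, 4): z = 20

The maximum is at (0, 4) with z = 20.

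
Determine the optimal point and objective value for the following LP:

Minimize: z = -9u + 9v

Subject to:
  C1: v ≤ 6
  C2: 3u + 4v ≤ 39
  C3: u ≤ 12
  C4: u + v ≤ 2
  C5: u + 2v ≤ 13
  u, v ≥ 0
u = 2, v = 0, z = -18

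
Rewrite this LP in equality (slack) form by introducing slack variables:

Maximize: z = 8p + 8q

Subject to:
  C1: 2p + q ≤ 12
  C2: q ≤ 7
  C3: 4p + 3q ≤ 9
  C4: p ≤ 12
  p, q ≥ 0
max z = 8p + 8q

s.t.
  2p + q + s1 = 12
  q + s2 = 7
  4p + 3q + s3 = 9
  p + s4 = 12
  p, q, s1, s2, s3, s4 ≥ 0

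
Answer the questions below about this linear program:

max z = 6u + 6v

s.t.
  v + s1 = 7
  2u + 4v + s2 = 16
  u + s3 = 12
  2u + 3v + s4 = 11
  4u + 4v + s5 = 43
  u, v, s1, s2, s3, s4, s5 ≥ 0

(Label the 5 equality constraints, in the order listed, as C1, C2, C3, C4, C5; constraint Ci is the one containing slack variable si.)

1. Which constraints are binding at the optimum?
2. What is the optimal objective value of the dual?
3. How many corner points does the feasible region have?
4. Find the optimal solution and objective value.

1. C4, v ≥ 0
2. 33 (by strong duality, equal to the primal optimum)
3. 3
4. u = 5.5, v = 0, z = 33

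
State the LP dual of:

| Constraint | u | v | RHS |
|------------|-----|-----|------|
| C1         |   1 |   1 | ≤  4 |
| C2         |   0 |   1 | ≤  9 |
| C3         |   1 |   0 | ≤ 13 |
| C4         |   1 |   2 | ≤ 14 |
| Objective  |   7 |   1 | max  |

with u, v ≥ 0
Minimize: z = 4y1 + 9y2 + 13y3 + 14y4

Subject to:
  C1: -y1 - y3 - y4 ≤ -7
  C2: -y1 - y2 - 2y4 ≤ -1
  y1, y2, y3, y4 ≥ 0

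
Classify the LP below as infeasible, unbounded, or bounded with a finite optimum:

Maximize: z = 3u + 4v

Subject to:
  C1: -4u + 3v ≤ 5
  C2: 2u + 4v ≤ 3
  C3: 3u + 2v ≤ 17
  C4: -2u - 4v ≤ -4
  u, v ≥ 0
C2 requires 2u + 4v ≤ 3, while C4 (-2u - 4v ≤ -4) is equivalent to 2u + 4v ≥ 4. Together they would need 4 ≤ 2u + 4v ≤ 3, which is impossible since 4 > 3. No point satisfies all constraints.

Infeasible — the constraint set is empty.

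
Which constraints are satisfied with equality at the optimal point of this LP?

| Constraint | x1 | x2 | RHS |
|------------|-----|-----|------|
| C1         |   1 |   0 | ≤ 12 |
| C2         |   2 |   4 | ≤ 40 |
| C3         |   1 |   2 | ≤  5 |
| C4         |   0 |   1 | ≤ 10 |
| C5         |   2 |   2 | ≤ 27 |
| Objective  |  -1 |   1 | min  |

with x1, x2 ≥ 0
Optimal: x1 = 5, x2 = 0
Slack at optimum:
  C1: slack = 7
  C2: slack = 30
  C3: slack = 0 (binding)
  C4: slack = 10
  C5: slack = 17
  x1 ≥ 0: x1 = 5
  x2 ≥ 0: x2 = 0 (binding)
Binding constraints: C3, x2 ≥ 0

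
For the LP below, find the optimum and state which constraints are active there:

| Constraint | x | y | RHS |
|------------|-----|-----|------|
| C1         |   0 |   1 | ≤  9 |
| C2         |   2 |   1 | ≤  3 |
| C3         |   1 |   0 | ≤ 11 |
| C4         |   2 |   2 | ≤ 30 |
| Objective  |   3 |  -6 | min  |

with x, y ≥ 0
Optimal: x = 0, y = 3
Binding: C2, x ≥ 0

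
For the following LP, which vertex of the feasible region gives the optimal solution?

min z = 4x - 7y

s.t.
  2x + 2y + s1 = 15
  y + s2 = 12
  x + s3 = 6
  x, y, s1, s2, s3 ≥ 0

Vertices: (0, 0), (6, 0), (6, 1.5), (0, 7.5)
Evaluating z = 4x - 7y at each vertex:
  (0, 0): z = 0
  (6, 0): z = 24
  (6, 1.5): z = 13.5
  (0, 7.5): z = -52.5

The smallest value is z = -52.5, attained at (0, 7.5).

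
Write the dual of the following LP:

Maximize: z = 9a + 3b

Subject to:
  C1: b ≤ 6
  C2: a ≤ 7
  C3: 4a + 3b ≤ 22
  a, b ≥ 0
Minimize: z = 6y1 + 7y2 + 22y3

Subject to:
  C1: -y2 - 4y3 ≤ -9
  C2: -y1 - 3y3 ≤ -3
  y1, y2, y3 ≥ 0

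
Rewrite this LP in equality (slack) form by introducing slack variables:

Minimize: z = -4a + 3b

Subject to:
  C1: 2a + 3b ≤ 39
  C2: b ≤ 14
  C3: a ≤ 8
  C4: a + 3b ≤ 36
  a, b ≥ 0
min z = -4a + 3b

s.t.
  2a + 3b + s1 = 39
  b + s2 = 14
  a + s3 = 8
  a + 3b + s4 = 36
  a, b, s1, s2, s3, s4 ≥ 0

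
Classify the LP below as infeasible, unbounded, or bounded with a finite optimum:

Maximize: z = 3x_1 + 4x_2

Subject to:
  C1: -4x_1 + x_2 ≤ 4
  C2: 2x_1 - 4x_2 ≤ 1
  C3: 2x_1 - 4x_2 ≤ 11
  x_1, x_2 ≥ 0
Feasible point: (0, 0) satisfies every constraint, so the LP is feasible.
Direction d = (1, 1): for each constraint row a, a·d ≤ 0 —
  (-4)(1) + (1)(1) = -3 ≤ 0
  (2)(1) + (-4)(1) = -2 ≤ 0
  (2)(1) + (-4)(1) = -2 ≤ 0
and d ≥ 0, so (0, 0) + t·d stays feasible for every t ≥ 0. Along this ray z = 3x_1 + 4x_2 changes by 7 per unit t, so z → +∞.

Unbounded — the objective can increase without bound over the feasible region.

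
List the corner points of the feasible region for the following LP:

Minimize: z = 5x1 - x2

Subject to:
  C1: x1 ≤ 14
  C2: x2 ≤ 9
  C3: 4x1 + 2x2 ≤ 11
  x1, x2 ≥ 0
Each vertex is the intersection of two constraint boundaries that also satisfies all remaining constraints:
  x1 = 0 and x2 = 0 → (0, 0)
  4x1 + 2x2 = 11 and x2 = 0 → (2.75, 0)
  4x1 + 2x2 = 11 and x1 = 0 → (0, 5.5)

Vertices: (0, 0), (2.75, 0), (0, 5.5)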